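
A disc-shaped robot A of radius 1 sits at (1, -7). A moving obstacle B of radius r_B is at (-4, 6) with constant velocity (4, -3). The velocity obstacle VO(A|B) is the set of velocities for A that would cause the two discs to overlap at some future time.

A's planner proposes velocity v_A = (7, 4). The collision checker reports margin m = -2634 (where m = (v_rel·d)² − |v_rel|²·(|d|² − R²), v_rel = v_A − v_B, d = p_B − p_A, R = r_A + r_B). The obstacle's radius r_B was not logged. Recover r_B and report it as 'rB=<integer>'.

m = -2634
d = (-5, 13);  v_rel = (3, 7),  |v_rel|² = 58
v_rel×d = (3)·(13) − (7)·(-5) = 74
since m = R²·58 − 74²:  R² = (5476 + -2634) / 58 = 49
R = √49 = 7  ⇒  r_B = 7 − 1 = 6

rB=6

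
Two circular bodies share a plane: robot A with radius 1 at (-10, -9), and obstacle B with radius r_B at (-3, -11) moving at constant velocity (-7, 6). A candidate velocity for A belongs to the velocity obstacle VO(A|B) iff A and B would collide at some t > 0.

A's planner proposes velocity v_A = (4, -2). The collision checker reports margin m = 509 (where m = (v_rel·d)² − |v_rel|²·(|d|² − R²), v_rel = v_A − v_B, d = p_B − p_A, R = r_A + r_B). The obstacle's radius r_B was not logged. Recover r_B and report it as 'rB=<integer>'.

m = 509
d = (7, -2);  v_rel = (11, -8),  |v_rel|² = 185
v_rel×d = (11)·(-2) − (-8)·(7) = 34
since m = R²·185 − 34²:  R² = (1156 + 509) / 185 = 9
R = √9 = 3  ⇒  r_B = 3 − 1 = 2

rB=2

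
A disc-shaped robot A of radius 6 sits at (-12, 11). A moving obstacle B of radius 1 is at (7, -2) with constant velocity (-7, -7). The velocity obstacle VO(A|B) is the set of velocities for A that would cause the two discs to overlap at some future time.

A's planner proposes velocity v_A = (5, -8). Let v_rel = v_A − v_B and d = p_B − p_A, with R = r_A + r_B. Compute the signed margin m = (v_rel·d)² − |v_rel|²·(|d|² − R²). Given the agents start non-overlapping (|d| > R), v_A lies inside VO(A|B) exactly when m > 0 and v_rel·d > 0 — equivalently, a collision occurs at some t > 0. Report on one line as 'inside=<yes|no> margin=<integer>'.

d = (19, -13),  |d|² = 530;  R = 6+1 = 7,  c = 530−7² = 481
v_rel = (12, -1),  |v_rel|² = 145;  v_rel·d = (12)·(19) + (-1)·(-13) = 241
145·t² − 482·t + 481 = 0  ⇒  m = 241² − 145·481 = -11664
m = -11664 < 0,  v_rel·d = 241 > 0  ⇒  outside

inside=no margin=-11664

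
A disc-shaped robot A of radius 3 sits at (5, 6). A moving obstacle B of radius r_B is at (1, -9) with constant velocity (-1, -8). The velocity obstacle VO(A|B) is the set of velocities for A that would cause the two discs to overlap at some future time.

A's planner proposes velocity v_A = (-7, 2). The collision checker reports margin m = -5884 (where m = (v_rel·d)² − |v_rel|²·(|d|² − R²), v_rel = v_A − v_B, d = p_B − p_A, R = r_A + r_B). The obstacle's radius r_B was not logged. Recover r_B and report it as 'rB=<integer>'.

m = -5884
d = (-4, -15);  v_rel = (-6, 10),  |v_rel|² = 136
v_rel×d = (-6)·(-15) − (10)·(-4) = 130
since m = R²·136 − 130²:  R² = (16900 + -5884) / 136 = 81
R = √81 = 9  ⇒  r_B = 9 − 3 = 6

rB=6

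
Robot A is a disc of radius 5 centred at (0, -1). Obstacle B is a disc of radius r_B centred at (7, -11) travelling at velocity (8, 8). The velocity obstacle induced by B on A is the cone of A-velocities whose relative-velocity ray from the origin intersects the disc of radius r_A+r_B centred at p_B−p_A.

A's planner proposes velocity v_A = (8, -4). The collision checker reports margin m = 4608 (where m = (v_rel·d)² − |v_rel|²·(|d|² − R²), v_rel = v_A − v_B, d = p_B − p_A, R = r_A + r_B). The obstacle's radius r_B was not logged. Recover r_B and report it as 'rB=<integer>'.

m = 4608
d = (7, -10);  v_rel = (0, -12),  |v_rel|² = 144
v_rel×d = (0)·(-10) − (-12)·(7) = 84
since m = R²·144 − 84²:  R² = (7056 + 4608) / 144 = 81
R = √81 = 9  ⇒  r_B = 9 − 5 = 4

rB=4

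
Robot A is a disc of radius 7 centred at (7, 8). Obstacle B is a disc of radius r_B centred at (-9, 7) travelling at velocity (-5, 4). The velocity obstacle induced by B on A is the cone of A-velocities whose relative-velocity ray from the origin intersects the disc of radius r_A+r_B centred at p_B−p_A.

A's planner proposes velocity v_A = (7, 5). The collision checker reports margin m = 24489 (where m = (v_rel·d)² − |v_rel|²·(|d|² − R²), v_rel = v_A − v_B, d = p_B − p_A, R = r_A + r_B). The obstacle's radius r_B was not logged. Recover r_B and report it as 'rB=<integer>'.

m = 24489
d = (-16, -1);  v_rel = (12, 1),  |v_rel|² = 145
v_rel×d = (12)·(-1) − (1)·(-16) = 4
since m = R²·145 − 4²:  R² = (16 + 24489) / 145 = 169
R = √169 = 13  ⇒  r_B = 13 − 7 = 6

rB=6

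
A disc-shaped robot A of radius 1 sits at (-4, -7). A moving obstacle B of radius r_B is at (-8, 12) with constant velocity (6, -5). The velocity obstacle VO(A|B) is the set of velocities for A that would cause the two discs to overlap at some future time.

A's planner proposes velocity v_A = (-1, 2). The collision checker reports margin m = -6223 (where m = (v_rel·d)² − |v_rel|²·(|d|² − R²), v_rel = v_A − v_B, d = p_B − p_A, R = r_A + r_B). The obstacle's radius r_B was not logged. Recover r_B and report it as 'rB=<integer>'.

m = -6223
d = (-4, 19);  v_rel = (-7, 7),  |v_rel|² = 98
v_rel×d = (-7)·(19) − (7)·(-4) = -105
since m = R²·98 − (-105)²:  R² = (11025 + -6223) / 98 = 49
R = √49 = 7  ⇒  r_B = 7 − 1 = 6

rB=6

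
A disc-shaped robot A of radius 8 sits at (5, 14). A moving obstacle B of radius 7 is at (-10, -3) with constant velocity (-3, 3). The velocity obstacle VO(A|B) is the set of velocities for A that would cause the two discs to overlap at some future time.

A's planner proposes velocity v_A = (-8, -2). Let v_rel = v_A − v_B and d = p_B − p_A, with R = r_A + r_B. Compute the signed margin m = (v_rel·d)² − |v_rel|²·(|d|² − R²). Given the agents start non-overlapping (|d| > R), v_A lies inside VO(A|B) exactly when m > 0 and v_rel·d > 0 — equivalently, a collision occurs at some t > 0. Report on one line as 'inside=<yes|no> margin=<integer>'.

d = (-15, -17),  |d|² = 514;  R = 8+7 = 15,  c = 514−15² = 289
v_rel = (-5, -5),  |v_rel|² = 50;  v_rel·d = (-5)·(-15) + (-5)·(-17) = 160
50·t² − 320·t + 289 = 0  ⇒  m = 160² − 50·289 = 11150
m = 11150 > 0,  v_rel·d = 160 > 0  ⇒  inside

inside=yes margin=11150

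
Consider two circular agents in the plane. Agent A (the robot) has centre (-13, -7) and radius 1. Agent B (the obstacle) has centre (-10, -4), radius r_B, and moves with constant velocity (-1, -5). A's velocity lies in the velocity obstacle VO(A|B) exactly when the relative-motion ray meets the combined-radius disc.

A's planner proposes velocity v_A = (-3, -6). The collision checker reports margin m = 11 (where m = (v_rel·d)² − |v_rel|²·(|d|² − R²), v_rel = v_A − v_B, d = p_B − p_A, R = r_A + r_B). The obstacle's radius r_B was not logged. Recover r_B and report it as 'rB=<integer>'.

m = 11
d = (3, 3);  v_rel = (-2, -1),  |v_rel|² = 5
v_rel×d = (-2)·(3) − (-1)·(3) = -3
since m = R²·5 − (-3)²:  R² = (9 + 11) / 5 = 4
R = √4 = 2  ⇒  r_B = 2 − 1 = 1

rB=1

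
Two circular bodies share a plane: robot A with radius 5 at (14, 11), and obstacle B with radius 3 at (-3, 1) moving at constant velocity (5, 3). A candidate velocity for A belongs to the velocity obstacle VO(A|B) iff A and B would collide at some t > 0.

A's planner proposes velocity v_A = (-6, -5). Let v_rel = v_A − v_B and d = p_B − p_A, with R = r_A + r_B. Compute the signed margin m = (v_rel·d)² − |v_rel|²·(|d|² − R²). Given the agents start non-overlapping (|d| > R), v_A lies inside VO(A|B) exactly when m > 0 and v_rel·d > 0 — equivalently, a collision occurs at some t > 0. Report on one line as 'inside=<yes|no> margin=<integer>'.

d = (-17, -10),  |d|² = 389;  R = 5+3 = 8,  c = 389−8² = 325
v_rel = (-11, -8),  |v_rel|² = 185;  v_rel·d = (-11)·(-17) + (-8)·(-10) = 267
185·t² − 534·t + 325 = 0  ⇒  m = 267² − 185·325 = 11164
m = 11164 > 0,  v_rel·d = 267 > 0  ⇒  inside

inside=yes margin=11164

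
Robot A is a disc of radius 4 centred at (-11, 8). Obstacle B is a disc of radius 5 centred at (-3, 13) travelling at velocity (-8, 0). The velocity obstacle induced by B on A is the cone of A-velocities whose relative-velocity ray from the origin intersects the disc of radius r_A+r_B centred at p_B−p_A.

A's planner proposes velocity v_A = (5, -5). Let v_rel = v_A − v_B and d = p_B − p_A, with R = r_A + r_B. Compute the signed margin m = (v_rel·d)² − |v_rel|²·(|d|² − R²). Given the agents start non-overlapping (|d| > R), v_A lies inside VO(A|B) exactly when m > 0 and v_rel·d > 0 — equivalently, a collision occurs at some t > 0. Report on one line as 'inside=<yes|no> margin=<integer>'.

d = (8, 5),  |d|² = 89;  R = 4+5 = 9,  c = 89−9² = 8
v_rel = (13, -5),  |v_rel|² = 194;  v_rel·d = (13)·(8) + (-5)·(5) = 79
194·t² − 158·t + 8 = 0  ⇒  m = 79² − 194·8 = 4689
m = 4689 > 0,  v_rel·d = 79 > 0  ⇒  inside

inside=yes margin=4689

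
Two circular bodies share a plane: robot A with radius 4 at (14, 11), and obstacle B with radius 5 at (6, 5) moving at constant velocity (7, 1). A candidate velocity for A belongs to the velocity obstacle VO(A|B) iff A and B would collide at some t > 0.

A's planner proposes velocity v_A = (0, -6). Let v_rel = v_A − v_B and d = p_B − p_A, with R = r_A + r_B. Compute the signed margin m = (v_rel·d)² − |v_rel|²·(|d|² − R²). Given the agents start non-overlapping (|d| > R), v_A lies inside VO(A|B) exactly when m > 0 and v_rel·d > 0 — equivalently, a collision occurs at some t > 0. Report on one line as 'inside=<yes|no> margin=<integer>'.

d = (-8, -6),  |d|² = 100;  R = 4+5 = 9,  c = 100−9² = 19
v_rel = (-7, -7),  |v_rel|² = 98;  v_rel·d = (-7)·(-8) + (-7)·(-6) = 98
98·t² − 196·t + 19 = 0  ⇒  m = 98² − 98·19 = 7742
m = 7742 > 0,  v_rel·d = 98 > 0  ⇒  inside

inside=yes margin=7742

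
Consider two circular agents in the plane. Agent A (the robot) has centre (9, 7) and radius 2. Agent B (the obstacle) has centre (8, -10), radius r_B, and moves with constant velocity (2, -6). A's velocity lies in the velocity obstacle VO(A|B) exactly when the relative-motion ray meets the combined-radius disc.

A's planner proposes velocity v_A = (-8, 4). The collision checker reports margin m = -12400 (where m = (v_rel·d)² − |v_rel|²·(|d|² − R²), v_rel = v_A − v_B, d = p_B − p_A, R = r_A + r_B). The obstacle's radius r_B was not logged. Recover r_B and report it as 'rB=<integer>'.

m = -12400
d = (-1, -17);  v_rel = (-10, 10),  |v_rel|² = 200
v_rel×d = (-10)·(-17) − (10)·(-1) = 180
since m = R²·200 − 180²:  R² = (32400 + -12400) / 200 = 100
R = √100 = 10  ⇒  r_B = 10 − 2 = 8

rB=8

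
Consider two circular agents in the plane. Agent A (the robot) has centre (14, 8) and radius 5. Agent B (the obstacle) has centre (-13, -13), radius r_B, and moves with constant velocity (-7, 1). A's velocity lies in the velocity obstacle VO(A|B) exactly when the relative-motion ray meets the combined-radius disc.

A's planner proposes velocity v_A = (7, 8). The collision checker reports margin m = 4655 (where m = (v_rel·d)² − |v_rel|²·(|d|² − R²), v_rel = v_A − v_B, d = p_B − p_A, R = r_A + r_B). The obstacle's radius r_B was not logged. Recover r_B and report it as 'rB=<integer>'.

m = 4655
d = (-27, -21);  v_rel = (14, 7),  |v_rel|² = 245
v_rel×d = (14)·(-21) − (7)·(-27) = -105
since m = R²·245 − (-105)²:  R² = (11025 + 4655) / 245 = 64
R = √64 = 8  ⇒  r_B = 8 − 5 = 3

rB=3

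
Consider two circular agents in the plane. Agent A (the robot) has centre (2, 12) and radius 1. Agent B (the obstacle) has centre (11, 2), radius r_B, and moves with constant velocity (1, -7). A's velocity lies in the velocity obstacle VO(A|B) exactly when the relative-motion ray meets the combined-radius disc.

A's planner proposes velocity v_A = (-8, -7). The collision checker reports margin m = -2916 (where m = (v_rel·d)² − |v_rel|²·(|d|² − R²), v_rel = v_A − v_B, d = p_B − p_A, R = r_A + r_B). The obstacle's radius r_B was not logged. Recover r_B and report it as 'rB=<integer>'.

m = -2916
d = (9, -10);  v_rel = (-9, 0),  |v_rel|² = 81
v_rel×d = (-9)·(-10) − (0)·(9) = 90
since m = R²·81 − 90²:  R² = (8100 + -2916) / 81 = 64
R = √64 = 8  ⇒  r_B = 8 − 1 = 7

rB=7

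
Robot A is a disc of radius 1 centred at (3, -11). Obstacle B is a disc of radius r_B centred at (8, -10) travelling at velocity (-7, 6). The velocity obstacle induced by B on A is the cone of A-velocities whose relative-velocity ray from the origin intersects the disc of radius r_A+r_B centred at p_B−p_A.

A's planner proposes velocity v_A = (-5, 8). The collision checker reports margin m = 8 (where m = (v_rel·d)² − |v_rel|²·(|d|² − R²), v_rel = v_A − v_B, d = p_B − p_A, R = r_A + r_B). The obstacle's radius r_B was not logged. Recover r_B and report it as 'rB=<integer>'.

m = 8
d = (5, 1);  v_rel = (2, 2),  |v_rel|² = 8
v_rel×d = (2)·(1) − (2)·(5) = -8
since m = R²·8 − (-8)²:  R² = (64 + 8) / 8 = 9
R = √9 = 3  ⇒  r_B = 3 − 1 = 2

rB=2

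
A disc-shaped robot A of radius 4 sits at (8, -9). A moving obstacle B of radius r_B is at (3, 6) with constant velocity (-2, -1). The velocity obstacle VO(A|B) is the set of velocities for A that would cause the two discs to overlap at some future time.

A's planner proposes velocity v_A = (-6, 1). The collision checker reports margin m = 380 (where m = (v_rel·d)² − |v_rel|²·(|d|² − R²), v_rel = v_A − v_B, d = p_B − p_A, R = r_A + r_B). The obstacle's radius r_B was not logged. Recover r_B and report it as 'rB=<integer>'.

m = 380
d = (-5, 15);  v_rel = (-4, 2),  |v_rel|² = 20
v_rel×d = (-4)·(15) − (2)·(-5) = -50
since m = R²·20 − (-50)²:  R² = (2500 + 380) / 20 = 144
R = √144 = 12  ⇒  r_B = 12 − 4 = 8

rB=8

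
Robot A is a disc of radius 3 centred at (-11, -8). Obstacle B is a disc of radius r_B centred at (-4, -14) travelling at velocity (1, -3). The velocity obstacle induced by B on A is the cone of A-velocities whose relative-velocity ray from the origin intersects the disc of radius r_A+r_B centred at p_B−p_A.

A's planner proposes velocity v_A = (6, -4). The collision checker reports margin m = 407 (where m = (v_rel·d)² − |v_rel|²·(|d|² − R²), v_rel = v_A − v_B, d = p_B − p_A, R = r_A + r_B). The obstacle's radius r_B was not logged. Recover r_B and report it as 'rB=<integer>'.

m = 407
d = (7, -6);  v_rel = (5, -1),  |v_rel|² = 26
v_rel×d = (5)·(-6) − (-1)·(7) = -23
since m = R²·26 − (-23)²:  R² = (529 + 407) / 26 = 36
R = √36 = 6  ⇒  r_B = 6 − 3 = 3

rB=3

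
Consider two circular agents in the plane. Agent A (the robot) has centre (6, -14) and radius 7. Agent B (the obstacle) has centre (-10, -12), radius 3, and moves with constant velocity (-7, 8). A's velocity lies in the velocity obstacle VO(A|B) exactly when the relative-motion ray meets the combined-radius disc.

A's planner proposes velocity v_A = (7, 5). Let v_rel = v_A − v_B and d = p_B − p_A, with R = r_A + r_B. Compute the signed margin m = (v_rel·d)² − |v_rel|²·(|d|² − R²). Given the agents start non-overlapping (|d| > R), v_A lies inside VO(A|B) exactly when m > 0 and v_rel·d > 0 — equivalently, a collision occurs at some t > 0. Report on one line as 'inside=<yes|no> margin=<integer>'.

d = (-16, 2),  |d|² = 260;  R = 7+3 = 10,  c = 260−10² = 160
v_rel = (14, -3),  |v_rel|² = 205;  v_rel·d = (14)·(-16) + (-3)·(2) = -230
205·t² + 460·t + 160 = 0  ⇒  m = (-230)² − 205·160 = 20100
m = 20100 > 0,  v_rel·d = -230 < 0  ⇒  outside

inside=no margin=20100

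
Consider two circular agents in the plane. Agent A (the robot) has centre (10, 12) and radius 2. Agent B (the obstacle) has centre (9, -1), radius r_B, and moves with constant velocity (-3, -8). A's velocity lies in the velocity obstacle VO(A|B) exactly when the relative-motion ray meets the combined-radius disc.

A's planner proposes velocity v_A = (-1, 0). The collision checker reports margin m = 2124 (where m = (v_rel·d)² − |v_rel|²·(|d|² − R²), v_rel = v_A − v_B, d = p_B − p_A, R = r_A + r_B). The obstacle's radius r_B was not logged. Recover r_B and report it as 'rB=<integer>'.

m = 2124
d = (-1, -13);  v_rel = (2, 8),  |v_rel|² = 68
v_rel×d = (2)·(-13) − (8)·(-1) = -18
since m = R²·68 − (-18)²:  R² = (324 + 2124) / 68 = 36
R = √36 = 6  ⇒  r_B = 6 − 2 = 4

rB=4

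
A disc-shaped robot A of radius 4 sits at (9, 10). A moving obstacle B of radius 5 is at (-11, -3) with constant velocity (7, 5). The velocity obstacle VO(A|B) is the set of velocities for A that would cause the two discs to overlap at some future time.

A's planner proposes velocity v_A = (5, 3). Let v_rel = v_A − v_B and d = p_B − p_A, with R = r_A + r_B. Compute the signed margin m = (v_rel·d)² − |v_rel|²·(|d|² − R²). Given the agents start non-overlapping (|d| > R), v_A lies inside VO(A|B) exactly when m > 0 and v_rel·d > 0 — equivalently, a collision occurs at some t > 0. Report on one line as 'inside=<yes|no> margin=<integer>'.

d = (-20, -13),  |d|² = 569;  R = 4+5 = 9,  c = 569−9² = 488
v_rel = (-2, -2),  |v_rel|² = 8;  v_rel·d = (-2)·(-20) + (-2)·(-13) = 66
8·t² − 132·t + 488 = 0  ⇒  m = 66² − 8·488 = 452
m = 452 > 0,  v_rel·d = 66 > 0  ⇒  inside

inside=yes margin=452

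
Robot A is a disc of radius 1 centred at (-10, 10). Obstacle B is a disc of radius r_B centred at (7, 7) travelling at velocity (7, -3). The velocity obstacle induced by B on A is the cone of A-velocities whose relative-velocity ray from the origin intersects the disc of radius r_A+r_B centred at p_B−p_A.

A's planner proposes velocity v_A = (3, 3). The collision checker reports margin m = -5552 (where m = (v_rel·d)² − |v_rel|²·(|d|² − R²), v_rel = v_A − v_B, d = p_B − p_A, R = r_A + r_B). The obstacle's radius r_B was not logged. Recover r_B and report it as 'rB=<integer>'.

m = -5552
d = (17, -3);  v_rel = (-4, 6),  |v_rel|² = 52
v_rel×d = (-4)·(-3) − (6)·(17) = -90
since m = R²·52 − (-90)²:  R² = (8100 + -5552) / 52 = 49
R = √49 = 7  ⇒  r_B = 7 − 1 = 6

rB=6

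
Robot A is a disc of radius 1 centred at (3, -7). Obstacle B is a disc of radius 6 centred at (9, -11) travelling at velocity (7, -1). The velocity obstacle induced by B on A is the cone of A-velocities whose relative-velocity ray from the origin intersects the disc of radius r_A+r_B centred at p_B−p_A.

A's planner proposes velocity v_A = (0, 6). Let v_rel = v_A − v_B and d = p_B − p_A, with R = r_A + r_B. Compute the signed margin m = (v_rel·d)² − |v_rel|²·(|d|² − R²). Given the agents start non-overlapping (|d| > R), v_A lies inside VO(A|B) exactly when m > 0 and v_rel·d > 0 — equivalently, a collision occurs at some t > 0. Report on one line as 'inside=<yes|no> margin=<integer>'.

d = (6, -4),  |d|² = 52;  R = 1+6 = 7,  c = 52−7² = 3
v_rel = (-7, 7),  |v_rel|² = 98;  v_rel·d = (-7)·(6) + (7)·(-4) = -70
98·t² + 140·t + 3 = 0  ⇒  m = (-70)² − 98·3 = 4606
m = 4606 > 0,  v_rel·d = -70 < 0  ⇒  outside

inside=no margin=4606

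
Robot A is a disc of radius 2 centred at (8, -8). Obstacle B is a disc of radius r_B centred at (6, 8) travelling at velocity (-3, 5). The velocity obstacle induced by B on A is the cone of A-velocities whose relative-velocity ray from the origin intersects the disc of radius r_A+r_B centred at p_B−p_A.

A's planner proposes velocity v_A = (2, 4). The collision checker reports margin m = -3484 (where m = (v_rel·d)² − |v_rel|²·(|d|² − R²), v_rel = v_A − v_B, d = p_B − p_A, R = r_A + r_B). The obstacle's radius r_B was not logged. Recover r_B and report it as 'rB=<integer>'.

m = -3484
d = (-2, 16);  v_rel = (5, -1),  |v_rel|² = 26
v_rel×d = (5)·(16) − (-1)·(-2) = 78
since m = R²·26 − 78²:  R² = (6084 + -3484) / 26 = 100
R = √100 = 10  ⇒  r_B = 10 − 2 = 8

rB=8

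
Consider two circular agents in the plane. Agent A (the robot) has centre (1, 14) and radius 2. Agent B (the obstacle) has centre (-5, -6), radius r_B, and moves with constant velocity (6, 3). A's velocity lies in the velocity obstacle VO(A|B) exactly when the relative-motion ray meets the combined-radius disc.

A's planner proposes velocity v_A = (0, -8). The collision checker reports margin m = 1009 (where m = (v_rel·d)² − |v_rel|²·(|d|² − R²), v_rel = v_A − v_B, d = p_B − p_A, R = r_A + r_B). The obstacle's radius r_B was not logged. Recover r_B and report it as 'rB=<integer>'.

m = 1009
d = (-6, -20);  v_rel = (-6, -11),  |v_rel|² = 157
v_rel×d = (-6)·(-20) − (-11)·(-6) = 54
since m = R²·157 − 54²:  R² = (2916 + 1009) / 157 = 25
R = √25 = 5  ⇒  r_B = 5 − 2 = 3

rB=3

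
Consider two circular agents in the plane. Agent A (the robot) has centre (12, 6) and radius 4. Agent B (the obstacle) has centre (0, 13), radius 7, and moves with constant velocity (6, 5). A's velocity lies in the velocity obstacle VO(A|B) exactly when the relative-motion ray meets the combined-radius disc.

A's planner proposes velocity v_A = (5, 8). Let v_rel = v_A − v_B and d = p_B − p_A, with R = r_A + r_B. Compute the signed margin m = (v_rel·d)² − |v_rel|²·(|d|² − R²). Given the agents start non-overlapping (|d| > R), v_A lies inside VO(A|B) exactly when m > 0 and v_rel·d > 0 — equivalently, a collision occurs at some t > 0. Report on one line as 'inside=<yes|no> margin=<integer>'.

d = (-12, 7),  |d|² = 193;  R = 4+7 = 11,  c = 193−11² = 72
v_rel = (-1, 3),  |v_rel|² = 10;  v_rel·d = (-1)·(-12) + (3)·(7) = 33
10·t² − 66·t + 72 = 0  ⇒  m = 33² − 10·72 = 369
m = 369 > 0,  v_rel·d = 33 > 0  ⇒  inside

inside=yes margin=369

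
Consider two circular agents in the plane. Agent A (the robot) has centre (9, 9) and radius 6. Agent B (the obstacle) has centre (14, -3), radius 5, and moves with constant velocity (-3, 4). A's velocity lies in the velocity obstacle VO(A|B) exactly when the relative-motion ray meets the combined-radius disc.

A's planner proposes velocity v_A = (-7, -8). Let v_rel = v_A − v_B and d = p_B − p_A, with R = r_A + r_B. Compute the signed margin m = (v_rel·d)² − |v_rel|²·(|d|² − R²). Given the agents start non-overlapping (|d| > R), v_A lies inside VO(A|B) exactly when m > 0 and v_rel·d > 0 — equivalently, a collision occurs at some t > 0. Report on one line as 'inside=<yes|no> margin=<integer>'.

d = (5, -12),  |d|² = 169;  R = 6+5 = 11,  c = 169−11² = 48
v_rel = (-4, -12),  |v_rel|² = 160;  v_rel·d = (-4)·(5) + (-12)·(-12) = 124
160·t² − 248·t + 48 = 0  ⇒  m = 124² − 160·48 = 7696
m = 7696 > 0,  v_rel·d = 124 > 0  ⇒  inside

inside=yes margin=7696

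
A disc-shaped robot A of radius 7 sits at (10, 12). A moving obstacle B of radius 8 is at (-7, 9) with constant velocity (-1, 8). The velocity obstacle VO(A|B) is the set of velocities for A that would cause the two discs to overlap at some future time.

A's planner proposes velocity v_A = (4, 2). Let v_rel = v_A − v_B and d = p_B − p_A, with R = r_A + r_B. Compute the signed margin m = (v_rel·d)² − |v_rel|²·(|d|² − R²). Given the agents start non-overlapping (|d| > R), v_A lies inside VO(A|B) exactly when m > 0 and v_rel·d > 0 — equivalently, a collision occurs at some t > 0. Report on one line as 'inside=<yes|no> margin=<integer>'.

d = (-17, -3),  |d|² = 298;  R = 7+8 = 15,  c = 298−15² = 73
v_rel = (5, -6),  |v_rel|² = 61;  v_rel·d = (5)·(-17) + (-6)·(-3) = -67
61·t² + 134·t + 73 = 0  ⇒  m = (-67)² − 61·73 = 36
m = 36 > 0,  v_rel·d = -67 < 0  ⇒  outside

inside=no margin=36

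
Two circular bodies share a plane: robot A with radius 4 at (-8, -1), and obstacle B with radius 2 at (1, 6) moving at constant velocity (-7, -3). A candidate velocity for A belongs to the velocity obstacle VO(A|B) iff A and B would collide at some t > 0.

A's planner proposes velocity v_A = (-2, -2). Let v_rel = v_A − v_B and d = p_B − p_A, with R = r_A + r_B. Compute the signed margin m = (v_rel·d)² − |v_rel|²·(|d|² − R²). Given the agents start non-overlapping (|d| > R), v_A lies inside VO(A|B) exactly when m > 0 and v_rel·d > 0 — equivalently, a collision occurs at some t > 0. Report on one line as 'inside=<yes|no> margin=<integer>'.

d = (9, 7),  |d|² = 130;  R = 4+2 = 6,  c = 130−6² = 94
v_rel = (5, 1),  |v_rel|² = 26;  v_rel·d = (5)·(9) + (1)·(7) = 52
26·t² − 104·t + 94 = 0  ⇒  m = 52² − 26·94 = 260
m = 260 > 0,  v_rel·d = 52 > 0  ⇒  inside

inside=yes margin=260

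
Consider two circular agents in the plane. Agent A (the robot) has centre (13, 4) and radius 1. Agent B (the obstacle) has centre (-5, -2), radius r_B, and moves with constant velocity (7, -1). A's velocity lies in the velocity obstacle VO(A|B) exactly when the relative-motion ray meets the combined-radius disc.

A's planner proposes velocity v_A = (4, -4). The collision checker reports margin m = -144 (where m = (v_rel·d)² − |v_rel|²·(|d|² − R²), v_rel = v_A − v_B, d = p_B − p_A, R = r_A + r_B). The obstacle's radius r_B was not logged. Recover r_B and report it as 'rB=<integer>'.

m = -144
d = (-18, -6);  v_rel = (-3, -3),  |v_rel|² = 18
v_rel×d = (-3)·(-6) − (-3)·(-18) = -36
since m = R²·18 − (-36)²:  R² = (1296 + -144) / 18 = 64
R = √64 = 8  ⇒  r_B = 8 − 1 = 7

rB=7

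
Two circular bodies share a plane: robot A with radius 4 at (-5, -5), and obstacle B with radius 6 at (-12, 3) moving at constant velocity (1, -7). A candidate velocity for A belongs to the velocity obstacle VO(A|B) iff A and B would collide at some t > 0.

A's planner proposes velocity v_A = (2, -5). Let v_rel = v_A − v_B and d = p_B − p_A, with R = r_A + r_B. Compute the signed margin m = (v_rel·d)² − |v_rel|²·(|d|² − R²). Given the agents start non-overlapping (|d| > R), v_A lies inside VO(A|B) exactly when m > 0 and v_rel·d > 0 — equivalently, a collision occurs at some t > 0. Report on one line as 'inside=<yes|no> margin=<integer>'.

d = (-7, 8),  |d|² = 113;  R = 4+6 = 10,  c = 113−10² = 13
v_rel = (1, 2),  |v_rel|² = 5;  v_rel·d = (1)·(-7) + (2)·(8) = 9
5·t² − 18·t + 13 = 0  ⇒  m = 9² − 5·13 = 16
m = 16 > 0,  v_rel·d = 9 > 0  ⇒  inside

inside=yes margin=16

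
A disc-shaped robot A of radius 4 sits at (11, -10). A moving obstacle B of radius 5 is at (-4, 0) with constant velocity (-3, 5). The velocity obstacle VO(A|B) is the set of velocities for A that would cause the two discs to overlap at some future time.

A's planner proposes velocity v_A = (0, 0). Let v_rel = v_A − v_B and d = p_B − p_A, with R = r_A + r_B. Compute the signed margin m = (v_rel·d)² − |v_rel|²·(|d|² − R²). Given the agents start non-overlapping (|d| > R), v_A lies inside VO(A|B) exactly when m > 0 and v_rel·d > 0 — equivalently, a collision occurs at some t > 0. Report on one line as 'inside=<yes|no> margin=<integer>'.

d = (-15, 10),  |d|² = 325;  R = 4+5 = 9,  c = 325−9² = 244
v_rel = (3, -5),  |v_rel|² = 34;  v_rel·d = (3)·(-15) + (-5)·(10) = -95
34·t² + 190·t + 244 = 0  ⇒  m = (-95)² − 34·244 = 729
m = 729 > 0,  v_rel·d = -95 < 0  ⇒  outside

inside=no margin=729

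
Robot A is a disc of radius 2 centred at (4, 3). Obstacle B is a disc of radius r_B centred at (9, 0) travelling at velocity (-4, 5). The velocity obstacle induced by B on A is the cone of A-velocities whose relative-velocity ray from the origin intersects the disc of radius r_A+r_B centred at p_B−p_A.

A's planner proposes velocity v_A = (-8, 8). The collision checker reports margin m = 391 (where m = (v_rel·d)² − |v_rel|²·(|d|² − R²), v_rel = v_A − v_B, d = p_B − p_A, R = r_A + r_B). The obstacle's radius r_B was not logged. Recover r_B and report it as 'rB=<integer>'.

m = 391
d = (5, -3);  v_rel = (-4, 3),  |v_rel|² = 25
v_rel×d = (-4)·(-3) − (3)·(5) = -3
since m = R²·25 − (-3)²:  R² = (9 + 391) / 25 = 16
R = √16 = 4  ⇒  r_B = 4 − 2 = 2

rB=2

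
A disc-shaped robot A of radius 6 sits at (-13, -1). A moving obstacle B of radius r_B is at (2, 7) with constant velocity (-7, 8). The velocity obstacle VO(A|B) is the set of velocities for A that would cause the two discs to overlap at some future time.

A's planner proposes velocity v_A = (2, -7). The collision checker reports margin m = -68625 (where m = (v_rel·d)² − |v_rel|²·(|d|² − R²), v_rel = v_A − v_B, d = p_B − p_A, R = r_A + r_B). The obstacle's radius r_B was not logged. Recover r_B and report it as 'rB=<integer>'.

m = -68625
d = (15, 8);  v_rel = (9, -15),  |v_rel|² = 306
v_rel×d = (9)·(8) − (-15)·(15) = 297
since m = R²·306 − 297²:  R² = (88209 + -68625) / 306 = 64
R = √64 = 8  ⇒  r_B = 8 − 6 = 2

rB=2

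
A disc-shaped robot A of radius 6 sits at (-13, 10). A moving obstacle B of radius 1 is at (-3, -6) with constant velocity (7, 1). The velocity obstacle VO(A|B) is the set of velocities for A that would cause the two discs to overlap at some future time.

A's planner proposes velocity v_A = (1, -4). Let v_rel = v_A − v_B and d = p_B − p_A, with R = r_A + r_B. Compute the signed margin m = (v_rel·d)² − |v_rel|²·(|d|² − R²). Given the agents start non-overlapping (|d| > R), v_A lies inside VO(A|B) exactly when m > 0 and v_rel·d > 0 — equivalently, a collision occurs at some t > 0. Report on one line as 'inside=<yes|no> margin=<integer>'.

d = (10, -16),  |d|² = 356;  R = 6+1 = 7,  c = 356−7² = 307
v_rel = (-6, -5),  |v_rel|² = 61;  v_rel·d = (-6)·(10) + (-5)·(-16) = 20
61·t² − 40·t + 307 = 0  ⇒  m = 20² − 61·307 = -18327
m = -18327 < 0,  v_rel·d = 20 > 0  ⇒  outside

inside=no margin=-18327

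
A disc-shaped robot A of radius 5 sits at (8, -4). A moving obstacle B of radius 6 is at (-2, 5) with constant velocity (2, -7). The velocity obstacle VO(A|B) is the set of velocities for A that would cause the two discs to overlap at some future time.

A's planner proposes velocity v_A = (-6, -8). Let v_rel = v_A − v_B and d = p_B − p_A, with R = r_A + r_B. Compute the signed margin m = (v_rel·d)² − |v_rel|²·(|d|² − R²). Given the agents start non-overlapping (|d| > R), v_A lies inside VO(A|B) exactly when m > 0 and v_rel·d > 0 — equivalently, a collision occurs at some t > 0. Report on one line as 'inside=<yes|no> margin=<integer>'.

d = (-10, 9),  |d|² = 181;  R = 5+6 = 11,  c = 181−11² = 60
v_rel = (-8, -1),  |v_rel|² = 65;  v_rel·d = (-8)·(-10) + (-1)·(9) = 71
65·t² − 142·t + 60 = 0  ⇒  m = 71² − 65·60 = 1141
m = 1141 > 0,  v_rel·d = 71 > 0  ⇒  inside

inside=yes margin=1141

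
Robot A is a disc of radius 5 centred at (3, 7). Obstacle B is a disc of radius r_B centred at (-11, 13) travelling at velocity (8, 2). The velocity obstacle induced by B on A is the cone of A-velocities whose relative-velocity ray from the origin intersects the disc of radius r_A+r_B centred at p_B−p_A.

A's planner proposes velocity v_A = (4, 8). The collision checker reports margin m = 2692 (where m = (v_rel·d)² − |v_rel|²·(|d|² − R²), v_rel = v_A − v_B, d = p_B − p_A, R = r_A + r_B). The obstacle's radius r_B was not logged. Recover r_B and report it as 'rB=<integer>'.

m = 2692
d = (-14, 6);  v_rel = (-4, 6),  |v_rel|² = 52
v_rel×d = (-4)·(6) − (6)·(-14) = 60
since m = R²·52 − 60²:  R² = (3600 + 2692) / 52 = 121
R = √121 = 11  ⇒  r_B = 11 − 5 = 6

rB=6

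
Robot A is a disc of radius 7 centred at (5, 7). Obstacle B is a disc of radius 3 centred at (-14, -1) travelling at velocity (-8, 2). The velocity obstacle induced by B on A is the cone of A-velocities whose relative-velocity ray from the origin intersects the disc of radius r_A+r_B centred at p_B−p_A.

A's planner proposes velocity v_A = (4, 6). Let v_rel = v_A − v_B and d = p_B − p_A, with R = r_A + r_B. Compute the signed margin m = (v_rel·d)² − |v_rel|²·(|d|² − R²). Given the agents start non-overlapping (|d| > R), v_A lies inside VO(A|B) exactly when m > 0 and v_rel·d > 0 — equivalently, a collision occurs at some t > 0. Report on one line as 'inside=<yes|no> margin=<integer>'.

d = (-19, -8),  |d|² = 425;  R = 7+3 = 10,  c = 425−10² = 325
v_rel = (12, 4),  |v_rel|² = 160;  v_rel·d = (12)·(-19) + (4)·(-8) = -260
160·t² + 520·t + 325 = 0  ⇒  m = (-260)² − 160·325 = 15600
m = 15600 > 0,  v_rel·d = -260 < 0  ⇒  outside

inside=no margin=15600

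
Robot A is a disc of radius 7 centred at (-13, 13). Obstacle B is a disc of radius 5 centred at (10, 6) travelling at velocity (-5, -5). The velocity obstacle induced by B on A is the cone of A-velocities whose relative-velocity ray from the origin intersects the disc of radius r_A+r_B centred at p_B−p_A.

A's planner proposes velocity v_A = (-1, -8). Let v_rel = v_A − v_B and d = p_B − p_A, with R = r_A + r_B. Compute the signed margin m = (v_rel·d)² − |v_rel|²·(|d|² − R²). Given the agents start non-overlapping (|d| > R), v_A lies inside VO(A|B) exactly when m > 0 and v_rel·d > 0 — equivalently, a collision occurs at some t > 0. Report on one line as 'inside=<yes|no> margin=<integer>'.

d = (23, -7),  |d|² = 578;  R = 7+5 = 12,  c = 578−12² = 434
v_rel = (4, -3),  |v_rel|² = 25;  v_rel·d = (4)·(23) + (-3)·(-7) = 113
25·t² − 226·t + 434 = 0  ⇒  m = 113² − 25·434 = 1919
m = 1919 > 0,  v_rel·d = 113 > 0  ⇒  inside

inside=yes margin=1919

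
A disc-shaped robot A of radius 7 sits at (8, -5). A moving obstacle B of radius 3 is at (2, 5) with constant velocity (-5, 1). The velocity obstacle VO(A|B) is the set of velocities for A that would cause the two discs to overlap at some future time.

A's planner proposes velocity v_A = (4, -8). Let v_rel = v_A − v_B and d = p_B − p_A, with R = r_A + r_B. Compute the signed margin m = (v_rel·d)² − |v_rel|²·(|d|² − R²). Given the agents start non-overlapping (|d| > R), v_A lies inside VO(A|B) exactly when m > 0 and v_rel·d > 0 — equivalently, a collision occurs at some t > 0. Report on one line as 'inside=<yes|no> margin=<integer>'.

d = (-6, 10),  |d|² = 136;  R = 7+3 = 10,  c = 136−10² = 36
v_rel = (9, -9),  |v_rel|² = 162;  v_rel·d = (9)·(-6) + (-9)·(10) = -144
162·t² + 288·t + 36 = 0  ⇒  m = (-144)² − 162·36 = 14904
m = 14904 > 0,  v_rel·d = -144 < 0  ⇒  outside

inside=no margin=14904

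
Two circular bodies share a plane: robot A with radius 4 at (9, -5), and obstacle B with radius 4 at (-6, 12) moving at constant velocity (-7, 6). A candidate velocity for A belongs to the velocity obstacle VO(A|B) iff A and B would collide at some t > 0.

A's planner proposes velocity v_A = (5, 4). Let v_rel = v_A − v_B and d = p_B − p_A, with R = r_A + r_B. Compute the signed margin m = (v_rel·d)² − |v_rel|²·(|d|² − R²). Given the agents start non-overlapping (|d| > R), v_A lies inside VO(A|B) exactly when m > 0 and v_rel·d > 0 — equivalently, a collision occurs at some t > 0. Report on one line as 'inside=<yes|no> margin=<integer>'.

d = (-15, 17),  |d|² = 514;  R = 4+4 = 8,  c = 514−8² = 450
v_rel = (12, -2),  |v_rel|² = 148;  v_rel·d = (12)·(-15) + (-2)·(17) = -214
148·t² + 428·t + 450 = 0  ⇒  m = (-214)² − 148·450 = -20804
m = -20804 < 0,  v_rel·d = -214 < 0  ⇒  outside

inside=no margin=-20804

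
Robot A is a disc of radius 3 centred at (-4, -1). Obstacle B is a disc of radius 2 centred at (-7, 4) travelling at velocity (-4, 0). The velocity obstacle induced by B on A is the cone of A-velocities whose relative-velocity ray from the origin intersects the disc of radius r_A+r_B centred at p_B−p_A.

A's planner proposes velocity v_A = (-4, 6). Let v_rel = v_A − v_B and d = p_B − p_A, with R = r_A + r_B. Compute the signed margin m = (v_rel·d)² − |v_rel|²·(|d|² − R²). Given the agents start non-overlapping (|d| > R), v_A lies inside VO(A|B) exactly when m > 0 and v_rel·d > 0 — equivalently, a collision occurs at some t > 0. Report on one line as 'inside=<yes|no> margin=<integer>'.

d = (-3, 5),  |d|² = 34;  R = 3+2 = 5,  c = 34−5² = 9
v_rel = (0, 6),  |v_rel|² = 36;  v_rel·d = (0)·(-3) + (6)·(5) = 30
36·t² − 60·t + 9 = 0  ⇒  m = 30² − 36·9 = 576
m = 576 > 0,  v_rel·d = 30 > 0  ⇒  inside

inside=yes margin=576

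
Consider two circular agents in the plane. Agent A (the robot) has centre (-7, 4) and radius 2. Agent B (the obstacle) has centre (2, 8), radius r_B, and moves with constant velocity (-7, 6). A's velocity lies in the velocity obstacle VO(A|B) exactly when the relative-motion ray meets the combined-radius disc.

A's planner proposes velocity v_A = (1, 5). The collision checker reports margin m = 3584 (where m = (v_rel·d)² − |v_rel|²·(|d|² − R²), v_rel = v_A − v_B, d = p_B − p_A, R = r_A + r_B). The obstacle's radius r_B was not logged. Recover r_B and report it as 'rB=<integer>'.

m = 3584
d = (9, 4);  v_rel = (8, -1),  |v_rel|² = 65
v_rel×d = (8)·(4) − (-1)·(9) = 41
since m = R²·65 − 41²:  R² = (1681 + 3584) / 65 = 81
R = √81 = 9  ⇒  r_B = 9 − 2 = 7

rB=7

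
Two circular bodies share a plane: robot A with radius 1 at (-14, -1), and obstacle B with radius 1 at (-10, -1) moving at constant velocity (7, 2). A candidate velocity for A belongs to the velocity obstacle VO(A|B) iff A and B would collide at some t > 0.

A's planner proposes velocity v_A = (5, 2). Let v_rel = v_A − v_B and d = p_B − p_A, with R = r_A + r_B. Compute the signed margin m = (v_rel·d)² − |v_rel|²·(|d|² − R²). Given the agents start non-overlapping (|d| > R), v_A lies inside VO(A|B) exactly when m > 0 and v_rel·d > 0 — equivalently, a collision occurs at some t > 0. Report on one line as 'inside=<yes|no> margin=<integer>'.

d = (4, 0),  |d|² = 16;  R = 1+1 = 2,  c = 16−2² = 12
v_rel = (-2, 0),  |v_rel|² = 4;  v_rel·d = (-2)·(4) + (0)·(0) = -8
4·t² + 16·t + 12 = 0  ⇒  m = (-8)² − 4·12 = 16
m = 16 > 0,  v_rel·d = -8 < 0  ⇒  outside

inside=no margin=16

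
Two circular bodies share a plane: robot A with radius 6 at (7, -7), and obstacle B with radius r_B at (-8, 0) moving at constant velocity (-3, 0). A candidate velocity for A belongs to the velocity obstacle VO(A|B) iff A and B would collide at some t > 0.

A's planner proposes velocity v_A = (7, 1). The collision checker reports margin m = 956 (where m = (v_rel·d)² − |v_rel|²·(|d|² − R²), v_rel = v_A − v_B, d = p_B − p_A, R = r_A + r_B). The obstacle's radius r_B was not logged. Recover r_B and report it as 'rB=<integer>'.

m = 956
d = (-15, 7);  v_rel = (10, 1),  |v_rel|² = 101
v_rel×d = (10)·(7) − (1)·(-15) = 85
since m = R²·101 − 85²:  R² = (7225 + 956) / 101 = 81
R = √81 = 9  ⇒  r_B = 9 − 6 = 3

rB=3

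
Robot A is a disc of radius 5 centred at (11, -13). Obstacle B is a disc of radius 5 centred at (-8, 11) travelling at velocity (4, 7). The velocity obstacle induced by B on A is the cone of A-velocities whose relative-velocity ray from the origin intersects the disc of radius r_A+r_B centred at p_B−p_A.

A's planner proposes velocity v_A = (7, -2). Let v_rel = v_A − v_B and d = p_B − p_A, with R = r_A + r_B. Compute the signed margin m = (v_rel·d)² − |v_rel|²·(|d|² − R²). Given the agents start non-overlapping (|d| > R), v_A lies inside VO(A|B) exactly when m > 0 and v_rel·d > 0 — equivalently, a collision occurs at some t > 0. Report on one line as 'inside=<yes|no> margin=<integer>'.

d = (-19, 24),  |d|² = 937;  R = 5+5 = 10,  c = 937−10² = 837
v_rel = (3, -9),  |v_rel|² = 90;  v_rel·d = (3)·(-19) + (-9)·(24) = -273
90·t² + 546·t + 837 = 0  ⇒  m = (-273)² − 90·837 = -801
m = -801 < 0,  v_rel·d = -273 < 0  ⇒  outside

inside=no margin=-801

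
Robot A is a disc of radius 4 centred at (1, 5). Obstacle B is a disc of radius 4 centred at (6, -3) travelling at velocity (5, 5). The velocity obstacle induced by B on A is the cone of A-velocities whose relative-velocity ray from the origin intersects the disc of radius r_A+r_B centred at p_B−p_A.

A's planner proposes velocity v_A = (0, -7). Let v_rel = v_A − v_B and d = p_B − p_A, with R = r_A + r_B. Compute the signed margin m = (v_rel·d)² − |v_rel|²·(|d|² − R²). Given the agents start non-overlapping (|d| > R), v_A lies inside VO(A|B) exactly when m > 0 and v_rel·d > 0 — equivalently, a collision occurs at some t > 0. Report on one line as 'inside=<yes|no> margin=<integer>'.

d = (5, -8),  |d|² = 89;  R = 4+4 = 8,  c = 89−8² = 25
v_rel = (-5, -12),  |v_rel|² = 169;  v_rel·d = (-5)·(5) + (-12)·(-8) = 71
169·t² − 142·t + 25 = 0  ⇒  m = 71² − 169·25 = 816
m = 816 > 0,  v_rel·d = 71 > 0  ⇒  inside

inside=yes margin=816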